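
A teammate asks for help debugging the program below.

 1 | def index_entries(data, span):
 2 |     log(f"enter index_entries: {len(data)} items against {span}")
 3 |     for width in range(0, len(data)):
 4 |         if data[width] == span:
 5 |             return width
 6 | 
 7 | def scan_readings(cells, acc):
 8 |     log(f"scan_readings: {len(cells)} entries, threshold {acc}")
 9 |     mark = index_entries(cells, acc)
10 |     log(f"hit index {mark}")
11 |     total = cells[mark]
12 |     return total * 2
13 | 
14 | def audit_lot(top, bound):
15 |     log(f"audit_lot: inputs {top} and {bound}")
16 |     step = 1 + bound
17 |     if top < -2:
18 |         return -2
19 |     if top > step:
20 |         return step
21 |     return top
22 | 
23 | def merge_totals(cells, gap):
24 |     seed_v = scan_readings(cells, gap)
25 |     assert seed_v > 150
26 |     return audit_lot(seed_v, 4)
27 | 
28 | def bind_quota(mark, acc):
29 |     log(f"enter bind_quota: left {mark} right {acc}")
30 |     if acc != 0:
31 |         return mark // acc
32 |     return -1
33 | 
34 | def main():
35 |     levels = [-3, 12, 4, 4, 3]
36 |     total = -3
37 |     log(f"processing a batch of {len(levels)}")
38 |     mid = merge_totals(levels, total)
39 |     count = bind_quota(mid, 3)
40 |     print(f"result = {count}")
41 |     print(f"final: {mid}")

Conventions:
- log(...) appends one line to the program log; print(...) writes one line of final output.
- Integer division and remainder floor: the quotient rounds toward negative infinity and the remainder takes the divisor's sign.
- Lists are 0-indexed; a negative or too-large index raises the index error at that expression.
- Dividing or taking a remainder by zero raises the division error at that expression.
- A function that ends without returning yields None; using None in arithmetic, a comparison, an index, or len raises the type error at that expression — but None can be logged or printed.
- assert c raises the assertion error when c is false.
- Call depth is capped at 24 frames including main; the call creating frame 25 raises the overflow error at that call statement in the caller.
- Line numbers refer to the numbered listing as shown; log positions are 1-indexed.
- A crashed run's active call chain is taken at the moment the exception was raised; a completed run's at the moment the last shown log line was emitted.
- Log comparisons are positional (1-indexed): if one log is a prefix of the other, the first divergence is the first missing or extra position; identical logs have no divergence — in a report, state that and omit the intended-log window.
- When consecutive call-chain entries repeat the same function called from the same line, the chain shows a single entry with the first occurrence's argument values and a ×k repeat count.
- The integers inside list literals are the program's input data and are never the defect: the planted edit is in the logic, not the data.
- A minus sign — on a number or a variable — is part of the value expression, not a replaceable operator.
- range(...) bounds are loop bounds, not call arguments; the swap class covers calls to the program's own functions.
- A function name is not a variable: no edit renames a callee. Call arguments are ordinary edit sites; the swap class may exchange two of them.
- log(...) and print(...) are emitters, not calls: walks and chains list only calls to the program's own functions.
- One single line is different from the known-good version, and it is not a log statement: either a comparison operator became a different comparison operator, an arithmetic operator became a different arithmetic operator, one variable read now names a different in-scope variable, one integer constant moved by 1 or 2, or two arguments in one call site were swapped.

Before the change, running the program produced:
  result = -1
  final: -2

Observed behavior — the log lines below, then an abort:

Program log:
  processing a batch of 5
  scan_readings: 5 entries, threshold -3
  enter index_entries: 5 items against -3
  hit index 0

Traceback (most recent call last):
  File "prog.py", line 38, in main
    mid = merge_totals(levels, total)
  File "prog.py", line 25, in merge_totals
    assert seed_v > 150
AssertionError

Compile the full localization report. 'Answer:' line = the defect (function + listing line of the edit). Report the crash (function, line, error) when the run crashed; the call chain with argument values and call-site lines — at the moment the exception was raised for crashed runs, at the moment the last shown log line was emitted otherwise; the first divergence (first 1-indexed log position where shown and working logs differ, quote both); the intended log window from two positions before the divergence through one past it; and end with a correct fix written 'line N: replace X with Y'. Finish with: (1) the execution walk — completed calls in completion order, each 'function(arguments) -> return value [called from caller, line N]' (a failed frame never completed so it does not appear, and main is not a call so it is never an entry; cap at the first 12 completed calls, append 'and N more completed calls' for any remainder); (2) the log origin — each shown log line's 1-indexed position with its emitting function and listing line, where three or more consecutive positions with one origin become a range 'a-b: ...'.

Answer: the defect is in merge_totals at line 25.
Key fact: Only 4 log lines were emitted before the run died; the intended continuation was 'audit_lot: inputs -6 and 4'.
Crash: merge_totals, line 25, AssertionError.
Call chain: main -> merge_totals([-3, 12, 4, 4, 3], -3) (called at line 38).
First divergence: position 5 — the faulty run's log ends after 4 lines; the working version continues with 'audit_lot: inputs -6 and 4'.
Intended log window:
  3: enter index_entries: 5 items against -3
  4: hit index 0
  5: audit_lot: inputs -6 and 4
  6: enter bind_quota: left -2 right 3
Execution walk:
  index_entries([-3, 12, 4, 4, 3], -3) -> 0  [called from scan_readings, line 9]
  scan_readings([-3, 12, 4, 4, 3], -3) -> -6  [called from merge_totals, line 24]
Origin of each log line:
  1: logged in main at line 37
  2: logged in scan_readings at line 8
  3: logged in index_entries at line 2
  4: logged in scan_readings at line 10
A correct fix: line 25: replace `>` with `<=`.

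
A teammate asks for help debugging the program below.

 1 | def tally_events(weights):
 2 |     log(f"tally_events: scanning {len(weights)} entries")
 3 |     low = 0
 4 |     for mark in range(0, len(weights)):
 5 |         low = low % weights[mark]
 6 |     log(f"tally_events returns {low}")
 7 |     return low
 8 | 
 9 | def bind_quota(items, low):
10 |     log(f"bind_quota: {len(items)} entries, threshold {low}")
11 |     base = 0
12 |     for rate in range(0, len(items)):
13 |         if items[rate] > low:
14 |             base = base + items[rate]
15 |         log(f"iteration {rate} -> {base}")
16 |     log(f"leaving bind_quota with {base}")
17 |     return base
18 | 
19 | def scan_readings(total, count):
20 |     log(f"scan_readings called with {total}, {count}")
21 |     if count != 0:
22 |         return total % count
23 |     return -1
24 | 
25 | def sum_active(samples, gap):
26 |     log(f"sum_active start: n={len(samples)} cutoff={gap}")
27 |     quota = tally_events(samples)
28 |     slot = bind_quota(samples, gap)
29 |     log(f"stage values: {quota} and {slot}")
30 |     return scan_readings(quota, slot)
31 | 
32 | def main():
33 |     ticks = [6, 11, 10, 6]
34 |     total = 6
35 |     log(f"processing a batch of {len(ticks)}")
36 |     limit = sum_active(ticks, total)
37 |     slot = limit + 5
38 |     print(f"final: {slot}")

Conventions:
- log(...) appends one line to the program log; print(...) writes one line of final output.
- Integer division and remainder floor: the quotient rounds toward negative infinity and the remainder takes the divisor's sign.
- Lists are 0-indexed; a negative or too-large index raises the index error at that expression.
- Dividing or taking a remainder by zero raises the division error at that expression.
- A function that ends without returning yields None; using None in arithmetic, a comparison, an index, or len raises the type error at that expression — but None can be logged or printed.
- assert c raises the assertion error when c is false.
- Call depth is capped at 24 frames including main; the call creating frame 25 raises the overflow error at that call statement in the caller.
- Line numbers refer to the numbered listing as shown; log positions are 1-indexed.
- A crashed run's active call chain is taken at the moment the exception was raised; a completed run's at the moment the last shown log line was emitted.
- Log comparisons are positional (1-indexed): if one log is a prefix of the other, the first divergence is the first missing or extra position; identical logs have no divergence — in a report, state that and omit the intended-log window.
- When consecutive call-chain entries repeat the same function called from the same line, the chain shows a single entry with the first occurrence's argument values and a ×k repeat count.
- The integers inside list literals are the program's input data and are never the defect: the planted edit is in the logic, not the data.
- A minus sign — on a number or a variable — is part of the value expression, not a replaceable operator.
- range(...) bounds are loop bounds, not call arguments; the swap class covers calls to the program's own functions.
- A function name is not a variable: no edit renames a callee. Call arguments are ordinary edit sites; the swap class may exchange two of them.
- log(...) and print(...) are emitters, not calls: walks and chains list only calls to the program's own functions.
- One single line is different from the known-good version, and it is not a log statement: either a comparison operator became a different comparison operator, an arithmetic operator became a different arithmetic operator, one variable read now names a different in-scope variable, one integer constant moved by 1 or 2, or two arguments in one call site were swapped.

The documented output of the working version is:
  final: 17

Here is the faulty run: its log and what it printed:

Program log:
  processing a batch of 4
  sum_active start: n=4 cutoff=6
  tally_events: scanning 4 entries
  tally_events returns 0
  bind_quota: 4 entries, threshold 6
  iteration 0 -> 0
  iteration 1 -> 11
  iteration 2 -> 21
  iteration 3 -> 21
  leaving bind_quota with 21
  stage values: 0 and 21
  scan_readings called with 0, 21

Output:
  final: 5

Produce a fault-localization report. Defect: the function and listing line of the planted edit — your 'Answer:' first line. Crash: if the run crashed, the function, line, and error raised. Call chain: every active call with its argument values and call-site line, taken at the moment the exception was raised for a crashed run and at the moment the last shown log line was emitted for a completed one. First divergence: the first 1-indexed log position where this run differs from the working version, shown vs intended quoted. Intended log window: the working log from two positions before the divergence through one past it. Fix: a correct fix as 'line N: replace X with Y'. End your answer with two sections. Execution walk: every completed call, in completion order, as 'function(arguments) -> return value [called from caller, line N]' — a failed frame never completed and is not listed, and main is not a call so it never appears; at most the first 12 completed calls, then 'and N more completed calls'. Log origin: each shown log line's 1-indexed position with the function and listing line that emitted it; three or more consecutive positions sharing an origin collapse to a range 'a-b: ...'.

Answer: the defect is in tally_events at line 5.
Core observation: The log first diverges at position 4: the faulty run prints 'tally_events returns 0' where the working version prints 'tally_events returns 33'.
Call chain: main -> sum_active([6, 11, 10, 6], 6) (called at line 36) -> scan_readings(0, 21) (called at line 30).
First divergence: position 4 — shown 'tally_events returns 0', intended 'tally_events returns 33'.
Intended log window:
  2: sum_active start: n=4 cutoff=6
  3: tally_events: scanning 4 entries
  4: tally_events returns 33
  5: bind_quota: 4 entries, threshold 6
Execution walk:
  tally_events([6, 11, 10, 6]) -> 0  [called from sum_active, line 27]
  bind_quota([6, 11, 10, 6], 6) -> 21  [called from sum_active, line 28]
  scan_readings(0, 21) -> 0  [called from sum_active, line 30]
  sum_active([6, 11, 10, 6], 6) -> 0  [called from main, line 36]
Log origins:
  1: logged in main at line 35
  2: logged in sum_active at line 26
  3: logged in tally_events at line 2
  4: logged in tally_events at line 6
  5: logged in bind_quota at line 10
  6-9: logged in bind_quota at line 15
  10: logged in bind_quota at line 16
  11: logged in sum_active at line 29
  12: logged in scan_readings at line 20
A correct fix: line 5: replace `%` with `+`.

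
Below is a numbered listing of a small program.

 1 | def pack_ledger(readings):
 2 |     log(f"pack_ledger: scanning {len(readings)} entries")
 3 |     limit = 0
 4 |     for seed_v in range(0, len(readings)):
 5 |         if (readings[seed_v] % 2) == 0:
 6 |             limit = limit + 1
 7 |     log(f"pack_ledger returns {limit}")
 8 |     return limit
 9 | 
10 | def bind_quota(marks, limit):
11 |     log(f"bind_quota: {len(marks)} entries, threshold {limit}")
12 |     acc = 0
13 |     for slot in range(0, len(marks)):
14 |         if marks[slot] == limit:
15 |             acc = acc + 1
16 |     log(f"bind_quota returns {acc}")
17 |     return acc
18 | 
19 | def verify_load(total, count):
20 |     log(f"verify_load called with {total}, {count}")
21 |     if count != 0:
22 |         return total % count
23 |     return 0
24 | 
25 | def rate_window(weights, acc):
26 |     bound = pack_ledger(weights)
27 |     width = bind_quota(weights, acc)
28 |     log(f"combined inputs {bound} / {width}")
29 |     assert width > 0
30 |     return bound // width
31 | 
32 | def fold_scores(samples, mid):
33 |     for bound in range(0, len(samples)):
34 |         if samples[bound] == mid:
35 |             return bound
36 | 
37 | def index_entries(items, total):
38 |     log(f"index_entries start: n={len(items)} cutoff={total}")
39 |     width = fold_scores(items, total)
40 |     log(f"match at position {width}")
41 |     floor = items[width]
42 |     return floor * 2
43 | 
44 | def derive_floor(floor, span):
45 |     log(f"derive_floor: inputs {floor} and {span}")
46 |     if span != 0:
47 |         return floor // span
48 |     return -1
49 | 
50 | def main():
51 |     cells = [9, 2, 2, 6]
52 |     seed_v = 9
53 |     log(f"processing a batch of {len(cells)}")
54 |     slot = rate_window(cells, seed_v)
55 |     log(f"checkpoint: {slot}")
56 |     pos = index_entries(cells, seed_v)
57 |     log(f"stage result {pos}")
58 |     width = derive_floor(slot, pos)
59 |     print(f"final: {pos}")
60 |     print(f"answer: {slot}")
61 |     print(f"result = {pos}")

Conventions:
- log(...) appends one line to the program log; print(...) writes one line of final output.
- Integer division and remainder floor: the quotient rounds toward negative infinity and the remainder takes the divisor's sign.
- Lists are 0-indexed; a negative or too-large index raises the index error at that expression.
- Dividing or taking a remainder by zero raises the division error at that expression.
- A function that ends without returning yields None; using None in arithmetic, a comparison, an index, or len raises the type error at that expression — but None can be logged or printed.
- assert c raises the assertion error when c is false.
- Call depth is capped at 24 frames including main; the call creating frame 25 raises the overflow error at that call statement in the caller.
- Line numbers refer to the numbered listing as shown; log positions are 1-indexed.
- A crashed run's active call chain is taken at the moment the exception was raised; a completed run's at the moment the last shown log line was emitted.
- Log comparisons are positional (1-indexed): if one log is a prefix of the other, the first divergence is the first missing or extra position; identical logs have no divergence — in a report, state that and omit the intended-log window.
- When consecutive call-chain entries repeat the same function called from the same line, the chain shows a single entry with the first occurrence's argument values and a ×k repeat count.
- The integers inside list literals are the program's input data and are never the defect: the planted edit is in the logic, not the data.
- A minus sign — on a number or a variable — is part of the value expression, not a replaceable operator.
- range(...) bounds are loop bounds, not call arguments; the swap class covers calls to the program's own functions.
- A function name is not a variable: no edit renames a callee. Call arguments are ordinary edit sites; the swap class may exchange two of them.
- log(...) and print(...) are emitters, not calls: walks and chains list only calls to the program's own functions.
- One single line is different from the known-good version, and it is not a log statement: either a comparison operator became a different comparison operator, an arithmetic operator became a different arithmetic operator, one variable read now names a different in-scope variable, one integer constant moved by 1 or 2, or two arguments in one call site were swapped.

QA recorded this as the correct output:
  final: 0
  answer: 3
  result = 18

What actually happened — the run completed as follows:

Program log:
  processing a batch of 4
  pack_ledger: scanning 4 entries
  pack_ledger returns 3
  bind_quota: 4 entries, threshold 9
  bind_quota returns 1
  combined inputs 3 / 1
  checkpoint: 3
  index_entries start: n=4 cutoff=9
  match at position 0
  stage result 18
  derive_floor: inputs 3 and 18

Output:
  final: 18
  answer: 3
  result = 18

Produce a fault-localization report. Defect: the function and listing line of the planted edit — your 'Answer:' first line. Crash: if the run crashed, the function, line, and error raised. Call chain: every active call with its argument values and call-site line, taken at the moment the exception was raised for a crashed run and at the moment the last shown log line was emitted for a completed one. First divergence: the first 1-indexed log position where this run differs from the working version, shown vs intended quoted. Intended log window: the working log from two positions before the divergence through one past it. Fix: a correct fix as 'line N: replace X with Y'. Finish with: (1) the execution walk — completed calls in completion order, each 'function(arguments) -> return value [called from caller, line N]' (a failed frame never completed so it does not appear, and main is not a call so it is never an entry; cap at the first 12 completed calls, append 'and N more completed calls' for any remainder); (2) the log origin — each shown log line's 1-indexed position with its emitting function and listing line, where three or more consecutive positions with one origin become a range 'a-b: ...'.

Answer: the defect is in main at line 59.
Core observation: Every logged value matches the working version; the printed result is what differs.
Call chain: main -> derive_floor(3, 18) (called at line 58).
First divergence: none; the two logs match at every position.
Execution walk:
  pack_ledger([9, 2, 2, 6]) -> 3  [called from rate_window, line 26]
  bind_quota([9, 2, 2, 6], 9) -> 1  [called from rate_window, line 27]
  rate_window([9, 2, 2, 6], 9) -> 3  [called from main, line 54]
  fold_scores([9, 2, 2, 6], 9) -> 0  [called from index_entries, line 39]
  index_entries([9, 2, 2, 6], 9) -> 18  [called from main, line 56]
  derive_floor(3, 18) -> 0  [called from main, line 58]
Log origins:
  1 — main, line 53
  2 — pack_ledger, line 2
  3 — pack_ledger, line 7
  4 — bind_quota, line 11
  5 — bind_quota, line 16
  6 — rate_window, line 28
  7 — main, line 55
  8 — index_entries, line 38
  9 — index_entries, line 40
  10 — main, line 57
  11 — derive_floor, line 45
A correct fix: line 59: replace `pos` with `width`.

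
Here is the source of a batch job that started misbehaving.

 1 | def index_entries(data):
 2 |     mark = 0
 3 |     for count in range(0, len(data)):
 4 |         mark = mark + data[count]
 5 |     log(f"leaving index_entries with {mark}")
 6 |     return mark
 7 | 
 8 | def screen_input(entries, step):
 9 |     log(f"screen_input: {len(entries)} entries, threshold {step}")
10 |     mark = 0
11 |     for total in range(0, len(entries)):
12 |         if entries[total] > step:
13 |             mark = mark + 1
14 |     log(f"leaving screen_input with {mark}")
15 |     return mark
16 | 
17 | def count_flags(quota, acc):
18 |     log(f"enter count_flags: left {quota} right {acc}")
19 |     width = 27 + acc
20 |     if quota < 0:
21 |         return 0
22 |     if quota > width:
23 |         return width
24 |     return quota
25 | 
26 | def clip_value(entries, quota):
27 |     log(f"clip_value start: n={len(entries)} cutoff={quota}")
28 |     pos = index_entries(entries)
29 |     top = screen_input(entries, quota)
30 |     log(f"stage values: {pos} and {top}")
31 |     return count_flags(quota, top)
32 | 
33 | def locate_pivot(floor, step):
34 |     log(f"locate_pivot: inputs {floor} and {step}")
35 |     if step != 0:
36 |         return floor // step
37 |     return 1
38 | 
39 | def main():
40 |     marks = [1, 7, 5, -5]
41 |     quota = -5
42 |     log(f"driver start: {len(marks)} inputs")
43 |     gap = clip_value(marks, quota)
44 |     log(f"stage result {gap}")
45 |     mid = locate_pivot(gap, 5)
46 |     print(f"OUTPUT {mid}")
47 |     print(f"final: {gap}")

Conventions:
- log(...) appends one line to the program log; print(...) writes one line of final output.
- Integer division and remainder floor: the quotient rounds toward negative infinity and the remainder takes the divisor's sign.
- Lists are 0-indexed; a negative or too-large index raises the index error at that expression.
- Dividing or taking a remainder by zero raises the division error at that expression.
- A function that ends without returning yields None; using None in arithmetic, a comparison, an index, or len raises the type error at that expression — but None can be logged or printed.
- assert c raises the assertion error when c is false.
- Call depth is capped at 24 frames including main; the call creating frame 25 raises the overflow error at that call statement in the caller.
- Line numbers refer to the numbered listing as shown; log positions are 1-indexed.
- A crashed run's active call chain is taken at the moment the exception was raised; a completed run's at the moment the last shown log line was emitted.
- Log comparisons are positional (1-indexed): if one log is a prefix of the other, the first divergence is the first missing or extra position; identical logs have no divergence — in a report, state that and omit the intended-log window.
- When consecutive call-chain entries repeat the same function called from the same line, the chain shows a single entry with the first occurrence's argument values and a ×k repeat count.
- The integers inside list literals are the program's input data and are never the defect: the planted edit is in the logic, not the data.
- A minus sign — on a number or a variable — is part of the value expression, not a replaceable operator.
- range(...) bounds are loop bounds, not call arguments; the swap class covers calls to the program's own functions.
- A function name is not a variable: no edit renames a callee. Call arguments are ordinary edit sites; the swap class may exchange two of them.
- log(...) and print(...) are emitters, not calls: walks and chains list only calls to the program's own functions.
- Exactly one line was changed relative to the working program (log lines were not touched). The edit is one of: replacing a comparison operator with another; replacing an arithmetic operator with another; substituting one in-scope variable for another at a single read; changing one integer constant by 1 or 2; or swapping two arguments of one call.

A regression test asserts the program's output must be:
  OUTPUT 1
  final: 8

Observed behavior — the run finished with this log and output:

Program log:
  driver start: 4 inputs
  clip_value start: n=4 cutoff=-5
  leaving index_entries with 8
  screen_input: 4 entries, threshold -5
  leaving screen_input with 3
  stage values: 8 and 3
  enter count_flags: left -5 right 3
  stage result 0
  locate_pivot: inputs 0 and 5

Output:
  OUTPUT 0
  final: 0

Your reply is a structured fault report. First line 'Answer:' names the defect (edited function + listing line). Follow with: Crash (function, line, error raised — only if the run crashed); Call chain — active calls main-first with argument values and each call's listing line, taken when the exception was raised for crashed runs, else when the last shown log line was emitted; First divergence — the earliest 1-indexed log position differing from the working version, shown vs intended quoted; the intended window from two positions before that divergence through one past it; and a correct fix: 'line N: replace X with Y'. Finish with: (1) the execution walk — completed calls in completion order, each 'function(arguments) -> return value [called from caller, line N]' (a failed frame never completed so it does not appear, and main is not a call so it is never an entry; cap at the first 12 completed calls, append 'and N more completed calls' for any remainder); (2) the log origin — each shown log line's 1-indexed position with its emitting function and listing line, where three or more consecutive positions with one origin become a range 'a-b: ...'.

Answer: the defect is in clip_value at line 31.
Core observation: Everything matches until log position 7, which reads 'enter count_flags: left -5 right 3' in place of 'enter count_flags: left 8 right 3'.
Call chain: main -> locate_pivot(0, 5) (called at line 45).
First divergence: position 7; shown 'enter count_flags: left -5 right 3' vs intended 'enter count_flags: left 8 right 3'.
Intended log window:
  5: leaving screen_input with 3
  6: stage values: 8 and 3
  7: enter count_flags: left 8 right 3
  8: stage result 8
Execution walk:
  index_entries([1, 7, 5, -5]) -> 8  [called from clip_value, line 28]
  screen_input([1, 7, 5, -5], -5) -> 3  [called from clip_value, line 29]
  count_flags(-5, 3) -> 0  [called from clip_value, line 31]
  clip_value([1, 7, 5, -5], -5) -> 0  [called from main, line 43]
  locate_pivot(0, 5) -> 0  [called from main, line 45]
Log origins:
  1: logged in main at line 42
  2: logged in clip_value at line 27
  3: logged in index_entries at line 5
  4: logged in screen_input at line 9
  5: logged in screen_input at line 14
  6: logged in clip_value at line 30
  7: logged in count_flags at line 18
  8: logged in main at line 44
  9: logged in locate_pivot at line 34
A correct fix: line 31: replace `quota` with `pos`.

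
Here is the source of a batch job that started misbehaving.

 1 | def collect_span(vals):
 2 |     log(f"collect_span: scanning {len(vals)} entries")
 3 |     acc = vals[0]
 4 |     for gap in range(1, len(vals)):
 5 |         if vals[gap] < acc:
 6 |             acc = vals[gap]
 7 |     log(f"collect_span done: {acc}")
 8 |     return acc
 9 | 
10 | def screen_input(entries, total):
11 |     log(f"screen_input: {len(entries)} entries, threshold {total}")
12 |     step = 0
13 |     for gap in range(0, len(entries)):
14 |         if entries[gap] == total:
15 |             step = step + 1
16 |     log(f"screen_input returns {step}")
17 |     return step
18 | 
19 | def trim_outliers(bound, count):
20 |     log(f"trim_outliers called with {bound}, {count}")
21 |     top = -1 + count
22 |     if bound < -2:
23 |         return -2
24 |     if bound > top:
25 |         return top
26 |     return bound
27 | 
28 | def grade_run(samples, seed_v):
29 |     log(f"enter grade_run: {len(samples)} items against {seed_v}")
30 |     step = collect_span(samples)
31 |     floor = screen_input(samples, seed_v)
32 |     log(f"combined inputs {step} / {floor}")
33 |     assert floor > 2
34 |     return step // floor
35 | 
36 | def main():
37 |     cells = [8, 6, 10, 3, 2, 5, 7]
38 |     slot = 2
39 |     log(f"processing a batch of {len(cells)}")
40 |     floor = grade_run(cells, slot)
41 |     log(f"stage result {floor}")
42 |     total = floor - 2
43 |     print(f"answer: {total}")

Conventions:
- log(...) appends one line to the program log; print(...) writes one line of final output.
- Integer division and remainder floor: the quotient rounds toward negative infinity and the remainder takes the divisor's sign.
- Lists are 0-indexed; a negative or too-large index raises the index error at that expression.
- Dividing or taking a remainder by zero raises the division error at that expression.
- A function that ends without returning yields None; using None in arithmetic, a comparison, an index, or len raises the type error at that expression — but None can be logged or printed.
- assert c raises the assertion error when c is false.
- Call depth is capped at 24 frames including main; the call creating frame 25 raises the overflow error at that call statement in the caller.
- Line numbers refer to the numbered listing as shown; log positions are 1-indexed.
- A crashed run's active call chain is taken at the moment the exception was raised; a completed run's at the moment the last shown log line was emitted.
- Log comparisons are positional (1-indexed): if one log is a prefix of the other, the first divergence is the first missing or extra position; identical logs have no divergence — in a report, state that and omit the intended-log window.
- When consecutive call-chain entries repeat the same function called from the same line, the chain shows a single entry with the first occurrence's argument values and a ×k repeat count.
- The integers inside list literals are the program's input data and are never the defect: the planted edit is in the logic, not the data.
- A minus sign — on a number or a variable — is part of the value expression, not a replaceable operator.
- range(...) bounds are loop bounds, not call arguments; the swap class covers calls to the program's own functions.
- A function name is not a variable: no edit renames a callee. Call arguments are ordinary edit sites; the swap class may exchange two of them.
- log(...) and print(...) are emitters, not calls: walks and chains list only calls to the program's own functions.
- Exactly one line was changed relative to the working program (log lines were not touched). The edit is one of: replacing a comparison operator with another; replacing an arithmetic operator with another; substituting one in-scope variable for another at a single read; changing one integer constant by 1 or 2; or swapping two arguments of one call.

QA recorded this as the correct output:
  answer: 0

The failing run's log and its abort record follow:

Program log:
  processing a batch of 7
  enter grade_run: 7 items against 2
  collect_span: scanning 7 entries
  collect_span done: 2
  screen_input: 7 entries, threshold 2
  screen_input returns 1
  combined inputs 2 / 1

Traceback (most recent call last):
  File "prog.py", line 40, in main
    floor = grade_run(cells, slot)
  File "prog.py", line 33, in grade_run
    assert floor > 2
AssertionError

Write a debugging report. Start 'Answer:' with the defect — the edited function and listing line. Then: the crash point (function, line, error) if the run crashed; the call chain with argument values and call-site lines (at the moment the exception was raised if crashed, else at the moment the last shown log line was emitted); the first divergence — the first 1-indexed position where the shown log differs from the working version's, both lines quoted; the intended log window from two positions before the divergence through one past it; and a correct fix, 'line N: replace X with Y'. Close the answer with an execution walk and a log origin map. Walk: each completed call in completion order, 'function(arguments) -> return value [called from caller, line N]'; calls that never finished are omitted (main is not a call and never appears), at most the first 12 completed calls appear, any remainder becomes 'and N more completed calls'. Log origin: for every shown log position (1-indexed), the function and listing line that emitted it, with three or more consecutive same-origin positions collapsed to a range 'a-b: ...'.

Answer: the defect is in grade_run at line 33.
Key observation: The faulty run's log stops after 7 lines; the working version's next line would be 'stage result 2'.
Crash: grade_run, line 33, AssertionError.
Call chain: main -> grade_run([8, 6, 10, 3, 2, 5, 7], 2) (called at line 40).
First divergence: position 8 — after 7 matching lines the faulty run goes silent; intended next line 'stage result 2'.
Intended log window:
  6: screen_input returns 1
  7: combined inputs 2 / 1
  8: stage result 2
Execution walk:
  collect_span([8, 6, 10, 3, 2, 5, 7]) -> 2  [called from grade_run, line 30]
  screen_input([8, 6, 10, 3, 2, 5, 7], 2) -> 1  [called from grade_run, line 31]
Log origin:
  1: from main, line 39
  2: from grade_run, line 29
  3: from collect_span, line 2
  4: from collect_span, line 7
  5: from screen_input, line 11
  6: from screen_input, line 16
  7: from grade_run, line 32
A correct fix: line 33: replace `2` with `0`.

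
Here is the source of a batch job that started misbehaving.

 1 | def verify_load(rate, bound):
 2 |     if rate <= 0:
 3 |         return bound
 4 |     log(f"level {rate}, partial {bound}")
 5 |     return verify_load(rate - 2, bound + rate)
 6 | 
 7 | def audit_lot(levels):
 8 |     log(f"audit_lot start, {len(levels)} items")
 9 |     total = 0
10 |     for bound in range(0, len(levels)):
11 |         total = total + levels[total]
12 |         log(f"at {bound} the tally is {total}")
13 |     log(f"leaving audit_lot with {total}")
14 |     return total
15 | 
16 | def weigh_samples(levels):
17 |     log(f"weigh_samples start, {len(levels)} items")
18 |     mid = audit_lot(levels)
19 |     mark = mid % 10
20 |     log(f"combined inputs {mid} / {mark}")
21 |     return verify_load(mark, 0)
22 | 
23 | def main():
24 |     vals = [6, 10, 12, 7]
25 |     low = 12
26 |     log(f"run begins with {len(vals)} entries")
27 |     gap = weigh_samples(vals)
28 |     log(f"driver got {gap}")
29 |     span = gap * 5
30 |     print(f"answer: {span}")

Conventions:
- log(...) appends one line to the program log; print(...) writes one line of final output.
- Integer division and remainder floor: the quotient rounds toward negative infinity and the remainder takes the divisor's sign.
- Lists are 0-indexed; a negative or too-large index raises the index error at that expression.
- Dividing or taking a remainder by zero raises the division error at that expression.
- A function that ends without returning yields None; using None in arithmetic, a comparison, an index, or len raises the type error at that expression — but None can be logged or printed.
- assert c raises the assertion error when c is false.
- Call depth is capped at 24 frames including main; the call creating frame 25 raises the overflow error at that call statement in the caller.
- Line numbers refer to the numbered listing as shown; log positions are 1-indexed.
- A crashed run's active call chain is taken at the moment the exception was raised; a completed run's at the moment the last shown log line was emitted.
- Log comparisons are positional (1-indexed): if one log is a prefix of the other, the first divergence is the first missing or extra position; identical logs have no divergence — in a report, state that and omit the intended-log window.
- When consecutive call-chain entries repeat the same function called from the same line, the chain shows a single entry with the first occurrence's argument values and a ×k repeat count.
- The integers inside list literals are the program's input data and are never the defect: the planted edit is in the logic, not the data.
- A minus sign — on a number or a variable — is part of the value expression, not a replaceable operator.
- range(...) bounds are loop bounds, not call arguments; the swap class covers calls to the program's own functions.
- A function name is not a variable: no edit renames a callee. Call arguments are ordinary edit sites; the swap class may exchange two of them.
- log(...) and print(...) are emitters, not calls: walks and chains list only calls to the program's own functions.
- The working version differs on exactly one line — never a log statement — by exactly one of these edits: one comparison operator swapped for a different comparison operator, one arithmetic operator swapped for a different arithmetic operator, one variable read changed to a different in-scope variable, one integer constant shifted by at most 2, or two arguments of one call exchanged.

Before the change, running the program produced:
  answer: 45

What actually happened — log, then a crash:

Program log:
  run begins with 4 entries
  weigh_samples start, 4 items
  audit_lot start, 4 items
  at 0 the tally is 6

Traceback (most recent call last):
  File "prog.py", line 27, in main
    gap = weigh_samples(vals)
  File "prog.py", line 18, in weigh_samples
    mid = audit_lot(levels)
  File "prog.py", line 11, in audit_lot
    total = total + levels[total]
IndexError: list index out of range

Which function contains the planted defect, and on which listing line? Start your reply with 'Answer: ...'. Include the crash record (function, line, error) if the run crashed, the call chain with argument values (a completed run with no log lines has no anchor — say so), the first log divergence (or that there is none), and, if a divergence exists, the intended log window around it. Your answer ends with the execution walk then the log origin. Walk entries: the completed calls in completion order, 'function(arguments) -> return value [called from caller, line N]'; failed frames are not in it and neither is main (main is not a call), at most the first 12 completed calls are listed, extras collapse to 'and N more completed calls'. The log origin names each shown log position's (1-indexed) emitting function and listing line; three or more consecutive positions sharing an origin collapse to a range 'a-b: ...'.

Answer: the defect is in audit_lot at line 11.
Key fact: The faulty run's log stops after 4 lines; the working version's next line would be 'at 1 the tally is 16'.
Crash: audit_lot, line 11, IndexError.
Call chain: main -> weigh_samples([6, 10, 12, 7]) (called at line 27) -> audit_lot([6, 10, 12, 7]) (called at line 18).
First divergence: position 5 — the faulty run's log ends after 4 lines; the working version continues with 'at 1 the tally is 16'.
Intended log window:
  3: audit_lot start, 4 items
  4: at 0 the tally is 6
  5: at 1 the tally is 16
  6: at 2 the tally is 28
Execution walk:
  (no call completed)
Origin of each log line:
  1: logged in main at line 26
  2: logged in weigh_samples at line 17
  3: logged in audit_lot at line 8
  4: logged in audit_lot at line 12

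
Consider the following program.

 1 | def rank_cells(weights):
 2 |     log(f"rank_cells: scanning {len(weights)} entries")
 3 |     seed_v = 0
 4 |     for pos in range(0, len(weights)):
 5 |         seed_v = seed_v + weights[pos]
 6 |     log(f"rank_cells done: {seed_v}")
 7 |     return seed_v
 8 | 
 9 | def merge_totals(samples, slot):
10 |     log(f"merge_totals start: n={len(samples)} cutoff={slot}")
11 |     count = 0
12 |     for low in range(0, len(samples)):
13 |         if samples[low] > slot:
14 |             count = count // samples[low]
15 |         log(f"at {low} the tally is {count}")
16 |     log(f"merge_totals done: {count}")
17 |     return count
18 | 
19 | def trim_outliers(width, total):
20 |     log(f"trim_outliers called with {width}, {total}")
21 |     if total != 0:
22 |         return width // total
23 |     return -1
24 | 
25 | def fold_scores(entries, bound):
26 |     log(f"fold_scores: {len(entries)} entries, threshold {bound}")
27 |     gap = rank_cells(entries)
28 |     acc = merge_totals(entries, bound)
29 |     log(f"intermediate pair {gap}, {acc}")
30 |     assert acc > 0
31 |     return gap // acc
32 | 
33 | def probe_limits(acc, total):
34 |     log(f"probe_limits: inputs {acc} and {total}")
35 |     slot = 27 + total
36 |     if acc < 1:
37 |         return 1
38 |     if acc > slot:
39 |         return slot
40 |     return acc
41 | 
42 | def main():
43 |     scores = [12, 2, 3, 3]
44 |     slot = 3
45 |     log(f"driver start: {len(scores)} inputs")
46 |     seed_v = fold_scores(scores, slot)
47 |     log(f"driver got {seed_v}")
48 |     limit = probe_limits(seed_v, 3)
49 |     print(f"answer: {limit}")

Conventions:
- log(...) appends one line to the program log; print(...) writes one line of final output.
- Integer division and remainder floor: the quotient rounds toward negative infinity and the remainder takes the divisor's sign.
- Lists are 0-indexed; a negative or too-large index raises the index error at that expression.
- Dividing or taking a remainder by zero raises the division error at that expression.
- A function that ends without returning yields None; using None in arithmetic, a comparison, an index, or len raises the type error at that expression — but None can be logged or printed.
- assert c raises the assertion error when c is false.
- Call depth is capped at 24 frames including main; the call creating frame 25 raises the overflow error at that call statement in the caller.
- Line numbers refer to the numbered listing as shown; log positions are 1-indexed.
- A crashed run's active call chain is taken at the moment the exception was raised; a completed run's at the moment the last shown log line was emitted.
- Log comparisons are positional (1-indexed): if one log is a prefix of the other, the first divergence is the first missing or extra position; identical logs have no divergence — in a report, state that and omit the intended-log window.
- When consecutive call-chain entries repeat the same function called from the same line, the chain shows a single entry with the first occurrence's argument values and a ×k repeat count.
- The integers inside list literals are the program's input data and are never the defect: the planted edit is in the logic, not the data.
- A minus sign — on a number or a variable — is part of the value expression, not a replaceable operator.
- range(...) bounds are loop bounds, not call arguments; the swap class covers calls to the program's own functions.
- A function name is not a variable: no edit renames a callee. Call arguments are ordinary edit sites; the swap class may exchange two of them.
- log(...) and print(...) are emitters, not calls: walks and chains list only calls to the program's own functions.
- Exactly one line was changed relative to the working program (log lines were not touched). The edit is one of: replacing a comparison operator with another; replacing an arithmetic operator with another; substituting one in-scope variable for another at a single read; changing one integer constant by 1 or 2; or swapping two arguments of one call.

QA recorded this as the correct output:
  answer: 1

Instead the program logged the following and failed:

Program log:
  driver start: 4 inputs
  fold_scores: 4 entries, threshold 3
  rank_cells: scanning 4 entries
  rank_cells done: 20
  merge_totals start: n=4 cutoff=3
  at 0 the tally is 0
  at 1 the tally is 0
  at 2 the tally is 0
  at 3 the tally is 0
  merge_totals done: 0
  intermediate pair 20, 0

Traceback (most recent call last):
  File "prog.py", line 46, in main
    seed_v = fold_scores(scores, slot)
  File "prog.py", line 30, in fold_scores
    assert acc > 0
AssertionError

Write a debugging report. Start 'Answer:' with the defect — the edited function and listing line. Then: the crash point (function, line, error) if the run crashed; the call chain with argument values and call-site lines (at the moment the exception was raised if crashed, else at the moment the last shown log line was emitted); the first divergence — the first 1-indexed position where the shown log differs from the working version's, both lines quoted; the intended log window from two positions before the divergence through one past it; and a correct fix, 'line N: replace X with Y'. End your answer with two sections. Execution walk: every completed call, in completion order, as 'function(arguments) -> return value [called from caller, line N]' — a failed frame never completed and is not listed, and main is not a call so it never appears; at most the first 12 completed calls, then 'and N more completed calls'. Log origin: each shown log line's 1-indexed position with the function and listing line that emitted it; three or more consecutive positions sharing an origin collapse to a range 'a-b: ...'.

Answer: the defect is in merge_totals at line 14.
Core observation: Log line 6 is where behavior first shows: 'at 0 the tally is 0' appears instead of 'at 0 the tally is 12'.
Crash: fold_scores, line 30, AssertionError.
Call chain: main -> fold_scores([12, 2, 3, 3], 3) (called at line 46).
First divergence: at position 6 the run shows 'at 0 the tally is 0' where the working version logs 'at 0 the tally is 12'.
Intended log window:
  4: rank_cells done: 20
  5: merge_totals start: n=4 cutoff=3
  6: at 0 the tally is 12
  7: at 1 the tally is 12
Execution walk:
  rank_cells([12, 2, 3, 3]) -> 20  [called from fold_scores, line 27]
  merge_totals([12, 2, 3, 3], 3) -> 0  [called from fold_scores, line 28]
Log origin:
  1 — main, line 45
  2 — fold_scores, line 26
  3 — rank_cells, line 2
  4 — rank_cells, line 6
  5 — merge_totals, line 10
  6-9 — merge_totals, line 15
  10 — merge_totals, line 16
  11 — fold_scores, line 29
A correct fix: line 14: replace `//` with `+`.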